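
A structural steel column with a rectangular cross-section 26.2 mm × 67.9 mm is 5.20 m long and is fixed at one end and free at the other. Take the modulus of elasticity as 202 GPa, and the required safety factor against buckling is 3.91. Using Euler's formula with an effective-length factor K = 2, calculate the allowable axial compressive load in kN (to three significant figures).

Buckling occurs about the weak axis: I_min = h·b³/12 = 67.9×26.2³/12 = 101800 mm⁴ (b = 26.2 mm is the smaller dimension).
Effective length L_e = KL = 2×5.20 m = 10400 mm.
Euler critical load P_cr = π²EI/L_e² = π²×202000×101800/10400² = 1876 N.
P_allow = P_cr/n = 1876/3.91 = 479.7 N.

P_allow = 0.480 kN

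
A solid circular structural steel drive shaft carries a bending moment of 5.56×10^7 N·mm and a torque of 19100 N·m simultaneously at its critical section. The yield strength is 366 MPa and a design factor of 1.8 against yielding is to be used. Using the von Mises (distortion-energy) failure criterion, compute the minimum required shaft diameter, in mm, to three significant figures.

σ_allow = σ_y/n = 366/1.8 = 203.3 MPa.
For a solid shaft σ_b = 32M/(πd³) and τ = 16T/(πd³), so the von Mises stress is σ' = (16/πd³)·√(4M²+3T²).
√(4M²+3T²) = √(4×(5.560×10^7)² + 3×(1.910×10^7)²) = 1.160×10^8 N·mm.
d³ = 16×1.160×10^8/(π×203.3) = 2.906×10^6 mm³.
d = 142.7 mm.

d = 143 mm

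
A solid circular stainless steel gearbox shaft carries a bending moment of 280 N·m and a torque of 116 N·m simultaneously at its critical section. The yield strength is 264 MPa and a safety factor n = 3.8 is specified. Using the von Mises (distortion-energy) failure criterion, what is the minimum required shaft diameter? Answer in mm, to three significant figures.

d = 35.2 mm

σ_allow = σ_y/n = 264/3.8 = 69.47 MPa.
For a solid shaft σ_b = 32M/(πd³) and τ = 16T/(πd³), so the von Mises stress is σ' = (16/πd³)·√(4M²+3T²).
√(4M²+3T²) = √(4×(280000)² + 3×(116000)²) = 595000 N·mm.
d³ = 16×595000/(π×69.47) = 43610 mm³.
d = 35.20 mm.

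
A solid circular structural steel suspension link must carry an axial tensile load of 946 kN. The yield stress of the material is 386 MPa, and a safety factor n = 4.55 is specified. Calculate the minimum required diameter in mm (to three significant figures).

d = 119 mm

Allowable stress σ_allow = 386/4.55 = 84.84 MPa.
Required area A = F/σ_allow = 946000/84.84 = 11150 mm².
A = πd²/4 → d = √(4A/π) = 119.2 mm.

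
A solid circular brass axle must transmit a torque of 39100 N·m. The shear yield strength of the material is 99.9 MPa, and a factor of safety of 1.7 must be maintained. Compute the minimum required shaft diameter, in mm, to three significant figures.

d = 150 mm

Allowable shear stress τ_allow = 99.9/1.7 = 58.76 MPa.
For a solid shaft τ = 16T/(πd³), so d³ = 16T/(π τ_allow) = 16×3.9100×10^7/(π×58.76) = 3.389×10^6 mm³.
d = (3.389×10^6)^(1/3) = 150.2 mm.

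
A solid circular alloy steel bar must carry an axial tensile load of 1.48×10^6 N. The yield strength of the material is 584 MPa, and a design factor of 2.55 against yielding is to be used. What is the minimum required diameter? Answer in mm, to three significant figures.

d = 90.7 mm

Allowable stress σ_allow = 584/2.55 = 229.0 MPa.
Required area A = F/σ_allow = 1480000/229.0 = 6462 mm².
A = πd²/4 → d = √(4A/π) = 90.71 mm.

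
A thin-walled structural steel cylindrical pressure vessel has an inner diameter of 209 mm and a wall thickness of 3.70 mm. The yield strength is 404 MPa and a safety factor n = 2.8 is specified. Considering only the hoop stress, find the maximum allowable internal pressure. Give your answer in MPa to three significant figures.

p_allow = 5.11 MPa

σ_allow = 404/2.8 = 144.3 MPa.
σ_h = pD/(2t) → p_allow = 2σ_allow t/D = 2×144.3×3.70/209 = 5.109 MPa.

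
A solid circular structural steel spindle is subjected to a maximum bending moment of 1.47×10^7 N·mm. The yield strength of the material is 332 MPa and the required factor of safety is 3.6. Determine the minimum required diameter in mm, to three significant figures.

σ_allow = 332/3.6 = 92.22 MPa.
For a solid circular section σ = 32M/(πd³), so d³ = 32M/(π σ_allow) = 32×1.4700×10^7/(π×92.22) = 1.624×10^6 mm³.
d = 117.5 mm.

d = 118 mm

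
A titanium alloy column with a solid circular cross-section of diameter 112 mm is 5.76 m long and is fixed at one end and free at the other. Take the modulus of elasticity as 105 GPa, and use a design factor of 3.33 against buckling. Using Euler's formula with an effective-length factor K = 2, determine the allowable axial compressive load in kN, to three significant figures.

P_allow = 18.1 kN

I = πd⁴/64 = π×112⁴/64 = 7.724×10^6 mm⁴.
Effective length L_e = KL = 2×5.76 m = 11520 mm.
Euler critical load P_cr = π²EI/L_e² = π²×105000×7.724×10^6/11520² = 60320 N.
P_allow = P_cr/n = 60320/3.33 = 18110 N.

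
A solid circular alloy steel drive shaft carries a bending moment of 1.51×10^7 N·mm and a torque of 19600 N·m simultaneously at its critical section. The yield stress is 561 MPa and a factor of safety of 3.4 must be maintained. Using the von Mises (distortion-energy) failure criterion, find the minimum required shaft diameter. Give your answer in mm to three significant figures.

σ_allow = σ_y/n = 561/3.4 = 165.0 MPa.
For a solid shaft σ_b = 32M/(πd³) and τ = 16T/(πd³), so the von Mises stress is σ' = (16/πd³)·√(4M²+3T²).
√(4M²+3T²) = √(4×(1.510×10^7)² + 3×(1.960×10^7)²) = 4.544×10^7 N·mm.
d³ = 16×4.544×10^7/(π×165.0) = 1.402×10^6 mm³.
d = 111.9 mm.

d = 112 mm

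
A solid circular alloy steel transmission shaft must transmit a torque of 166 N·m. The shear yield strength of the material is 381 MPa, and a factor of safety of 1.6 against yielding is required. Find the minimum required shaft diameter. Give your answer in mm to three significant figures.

Allowable shear stress τ_allow = 381/1.6 = 238.1 MPa.
For a solid shaft τ = 16T/(πd³), so d³ = 16T/(π τ_allow) = 16×166000/(π×238.1) = 3550 mm³.
d = (3550)^(1/3) = 15.26 mm.

d = 15.3 mm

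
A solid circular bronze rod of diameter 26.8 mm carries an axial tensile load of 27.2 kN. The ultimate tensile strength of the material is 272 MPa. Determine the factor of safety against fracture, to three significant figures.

A = πd²/4 = 564.1 mm².
σ = F/A = 27200/564.1 = 48.22 MPa.
n = 272/48.22 = 5.641.

n = 5.64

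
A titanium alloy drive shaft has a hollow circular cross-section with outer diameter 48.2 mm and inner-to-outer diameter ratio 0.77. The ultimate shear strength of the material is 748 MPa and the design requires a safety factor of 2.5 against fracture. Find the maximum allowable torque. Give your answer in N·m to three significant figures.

T_allow = 4270 N·m

τ_allow = 748/2.5 = 299.2 MPa.
For a hollow shaft T_allow = τ_allow·πd_o³(1−k⁴)/16 with 1−k⁴ = 0.6485, so πd_o³(1−k⁴)/16 = 14260 mm³.
T_allow = 299.2×14260 = 4.266×10^6 N·mm = 4266 N·m.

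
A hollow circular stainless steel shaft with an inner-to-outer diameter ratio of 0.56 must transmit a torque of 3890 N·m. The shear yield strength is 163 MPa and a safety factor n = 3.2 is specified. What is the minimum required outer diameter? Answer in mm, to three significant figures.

d_o = 75.6 mm

τ_allow = 163/3.2 = 50.94 MPa.
For a hollow shaft τ = 16T/[πd_o³(1−k⁴)] with k = 0.56, so 1−k⁴ = 0.9017.
d_o³ = 16T/[π τ_allow (1−k⁴)] = 16×3890000/(π×50.94×0.9017) = 431400 mm³.
d_o = 75.56 mm.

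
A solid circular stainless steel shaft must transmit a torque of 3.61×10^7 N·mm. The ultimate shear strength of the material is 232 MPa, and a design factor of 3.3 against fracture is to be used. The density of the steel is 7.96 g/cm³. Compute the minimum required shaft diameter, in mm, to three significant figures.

d = 138 mm

Allowable shear stress τ_allow = 232/3.3 = 70.30 MPa.
For a solid shaft τ = 16T/(πd³), so d³ = 16T/(π τ_allow) = 16×3.6100×10^7/(π×70.30) = 2.615×10^6 mm³.
d = (2.615×10^6)^(1/3) = 137.8 mm.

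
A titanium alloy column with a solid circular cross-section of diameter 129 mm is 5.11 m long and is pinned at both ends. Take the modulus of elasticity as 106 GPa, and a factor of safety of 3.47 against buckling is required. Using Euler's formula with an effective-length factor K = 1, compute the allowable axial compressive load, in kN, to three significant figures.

P_allow = 157 kN

I = πd⁴/64 = π×129⁴/64 = 1.359×10^7 mm⁴.
Effective length L_e = KL = 1×5.11 m = 5110 mm.
Euler critical load P_cr = π²EI/L_e² = π²×106000×1.359×10^7/5110² = 544600 N.
P_allow = P_cr/n = 544600/3.47 = 157000 N.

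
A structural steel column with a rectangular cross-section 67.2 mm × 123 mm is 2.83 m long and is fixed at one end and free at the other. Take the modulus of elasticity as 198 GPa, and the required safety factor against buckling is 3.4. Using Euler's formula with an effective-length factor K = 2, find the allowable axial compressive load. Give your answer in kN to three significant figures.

Buckling occurs about the weak axis: I_min = h·b³/12 = 123×67.2³/12 = 3.111×10^6 mm⁴ (b = 67.2 mm is the smaller dimension).
Effective length L_e = KL = 2×2.83 m = 5660 mm.
Euler critical load P_cr = π²EI/L_e² = π²×198000×3.111×10^6/5660² = 189700 N.
P_allow = P_cr/n = 189700/3.4 = 55810 N.

P_allow = 55.8 kN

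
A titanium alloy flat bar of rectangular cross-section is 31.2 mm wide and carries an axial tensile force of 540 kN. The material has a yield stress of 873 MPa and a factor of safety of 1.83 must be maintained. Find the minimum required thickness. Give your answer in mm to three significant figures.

t = 36.3 mm

σ_allow = 873/1.83 = 477.0 MPa.
Required area A = F/σ_allow = 540000/477.0 = 1132 mm².
t = A/w = 1132/31.2 = 36.28 mm.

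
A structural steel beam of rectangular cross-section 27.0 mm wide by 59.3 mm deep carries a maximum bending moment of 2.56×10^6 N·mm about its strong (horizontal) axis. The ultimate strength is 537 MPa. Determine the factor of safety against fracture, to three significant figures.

Section modulus S = bh²/6 = 27.0×59.3²/6 = 15820 mm³.
σ = M/S = 2560000/15820 = 161.8 MPa.
n = 537/161.8 = 3.319.

n = 3.32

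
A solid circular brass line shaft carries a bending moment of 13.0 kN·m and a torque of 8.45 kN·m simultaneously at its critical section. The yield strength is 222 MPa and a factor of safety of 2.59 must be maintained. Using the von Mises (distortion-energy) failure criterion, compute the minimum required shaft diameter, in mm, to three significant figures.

σ_allow = σ_y/n = 222/2.59 = 85.71 MPa.
For a solid shaft σ_b = 32M/(πd³) and τ = 16T/(πd³), so the von Mises stress is σ' = (16/πd³)·√(4M²+3T²).
√(4M²+3T²) = √(4×(1.300×10^7)² + 3×(8.450×10^6)²) = 2.984×10^7 N·mm.
d³ = 16×2.984×10^7/(π×85.71) = 1.773×10^6 mm³.
d = 121.0 mm.

d = 121 mm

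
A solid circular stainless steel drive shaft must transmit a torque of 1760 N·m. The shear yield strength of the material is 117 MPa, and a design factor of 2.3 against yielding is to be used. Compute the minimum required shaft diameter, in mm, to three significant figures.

d = 56.1 mm

Allowable shear stress τ_allow = 117/2.3 = 50.87 MPa.
For a solid shaft τ = 16T/(πd³), so d³ = 16T/(π τ_allow) = 16×1760000/(π×50.87) = 176200 mm³.
d = (176200)^(1/3) = 56.06 mm.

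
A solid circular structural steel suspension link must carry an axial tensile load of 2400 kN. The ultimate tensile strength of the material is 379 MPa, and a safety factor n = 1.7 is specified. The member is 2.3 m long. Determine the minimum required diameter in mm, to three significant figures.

d = 117 mm

Allowable stress σ_allow = 379/1.7 = 222.9 MPa.
Required area A = F/σ_allow = 2400000/222.9 = 10770 mm².
A = πd²/4 → d = √(4A/π) = 117.1 mm.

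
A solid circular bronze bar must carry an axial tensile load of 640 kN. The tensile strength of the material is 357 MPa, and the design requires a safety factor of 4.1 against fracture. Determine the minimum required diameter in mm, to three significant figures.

Allowable stress σ_allow = 357/4.1 = 87.07 MPa.
Required area A = F/σ_allow = 640000/87.07 = 7350 mm².
A = πd²/4 → d = √(4A/π) = 96.74 mm.

d = 96.7 mm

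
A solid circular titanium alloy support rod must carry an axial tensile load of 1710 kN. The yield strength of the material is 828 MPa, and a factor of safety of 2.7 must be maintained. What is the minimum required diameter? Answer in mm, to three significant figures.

Allowable stress σ_allow = 828/2.7 = 306.7 MPa.
Required area A = F/σ_allow = 1710000/306.7 = 5576 mm².
A = πd²/4 → d = √(4A/π) = 84.26 mm.

d = 84.3 mm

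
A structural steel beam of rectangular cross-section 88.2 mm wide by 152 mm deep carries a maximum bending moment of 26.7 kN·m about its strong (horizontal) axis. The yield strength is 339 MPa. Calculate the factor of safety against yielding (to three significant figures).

n = 4.31

Section modulus S = bh²/6 = 88.2×152²/6 = 339600 mm³.
σ = M/S = 2.6700×10^7/339600 = 78.62 MPa.
n = 339/78.62 = 4.312.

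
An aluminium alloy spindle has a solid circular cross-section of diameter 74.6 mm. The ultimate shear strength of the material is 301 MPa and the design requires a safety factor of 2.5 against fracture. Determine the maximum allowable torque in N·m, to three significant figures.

T_allow = 9810 N·m

τ_allow = 301/2.5 = 120.4 MPa.
For a solid shaft T_allow = τ_allow·πd³/16; πd³/16 = π×74.6³/16 = 81520 mm³.
T_allow = 120.4×81520 = 9.815×10^6 N·mm = 9815 N·m.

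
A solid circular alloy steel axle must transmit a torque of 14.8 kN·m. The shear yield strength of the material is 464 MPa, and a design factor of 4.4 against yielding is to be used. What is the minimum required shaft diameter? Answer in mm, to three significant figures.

Allowable shear stress τ_allow = 464/4.4 = 105.5 MPa.
For a solid shaft τ = 16T/(πd³), so d³ = 16T/(π τ_allow) = 16×1.4800×10^7/(π×105.5) = 714800 mm³.
d = (714800)^(1/3) = 89.41 mm.

d = 89.4 mm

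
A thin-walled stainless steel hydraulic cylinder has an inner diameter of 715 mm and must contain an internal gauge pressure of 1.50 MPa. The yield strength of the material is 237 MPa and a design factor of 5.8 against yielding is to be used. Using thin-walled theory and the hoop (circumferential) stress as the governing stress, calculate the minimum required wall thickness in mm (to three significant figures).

σ_allow = 237/5.8 = 40.86 MPa.
Hoop stress σ_h = pD/(2t), so t = pD/(2σ_allow) = 1.50×715/(2×40.86) = 13.12 mm.

t = 13.1 mm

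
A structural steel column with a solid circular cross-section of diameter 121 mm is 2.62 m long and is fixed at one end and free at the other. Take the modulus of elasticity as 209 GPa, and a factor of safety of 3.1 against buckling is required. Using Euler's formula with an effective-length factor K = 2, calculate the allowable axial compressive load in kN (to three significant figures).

I = πd⁴/64 = π×121⁴/64 = 1.052×10^7 mm⁴.
Effective length L_e = KL = 2×2.62 m = 5240 mm.
Euler critical load P_cr = π²EI/L_e² = π²×209000×1.052×10^7/5240² = 790500 N.
P_allow = P_cr/n = 790500/3.1 = 255000 N.

P_allow = 255 kN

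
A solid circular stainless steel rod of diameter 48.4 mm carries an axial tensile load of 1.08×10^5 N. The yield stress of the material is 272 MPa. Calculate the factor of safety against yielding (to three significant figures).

n = 4.63

A = πd²/4 = 1840 mm².
σ = F/A = 108000/1840 = 58.70 MPa.
n = 272/58.70 = 4.634.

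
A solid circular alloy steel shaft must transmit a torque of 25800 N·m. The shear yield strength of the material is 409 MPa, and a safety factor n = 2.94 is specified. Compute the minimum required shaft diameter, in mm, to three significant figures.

Allowable shear stress τ_allow = 409/2.94 = 139.1 MPa.
For a solid shaft τ = 16T/(πd³), so d³ = 16T/(π τ_allow) = 16×2.5800×10^7/(π×139.1) = 944500 mm³.
d = (944500)^(1/3) = 98.12 mm.

d = 98.1 mm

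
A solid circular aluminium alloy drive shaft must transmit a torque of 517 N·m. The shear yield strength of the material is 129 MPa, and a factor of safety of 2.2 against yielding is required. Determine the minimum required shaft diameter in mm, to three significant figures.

d = 35.5 mm

Allowable shear stress τ_allow = 129/2.2 = 58.64 MPa.
For a solid shaft τ = 16T/(πd³), so d³ = 16T/(π τ_allow) = 16×517000/(π×58.64) = 44900 mm³.
d = (44900)^(1/3) = 35.54 mm.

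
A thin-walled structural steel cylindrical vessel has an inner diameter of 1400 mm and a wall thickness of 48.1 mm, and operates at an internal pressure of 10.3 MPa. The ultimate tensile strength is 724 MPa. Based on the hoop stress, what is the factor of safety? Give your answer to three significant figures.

σ_h = pD/(2t) = 10.3×1400/(2×48.1) = 149.9 MPa.
n = 724/149.9 = 4.830.

n = 4.83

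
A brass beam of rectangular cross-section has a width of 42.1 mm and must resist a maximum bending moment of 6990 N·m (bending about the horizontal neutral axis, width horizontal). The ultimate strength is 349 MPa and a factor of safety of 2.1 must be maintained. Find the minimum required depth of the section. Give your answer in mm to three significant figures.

σ_allow = 349/2.1 = 166.2 MPa.
For a rectangular section σ = 6M/(bh²), so h² = 6M/(b σ_allow) = 6×6990000/(42.1×166.2) = 5994 mm².
h = 77.42 mm.

h = 77.4 mm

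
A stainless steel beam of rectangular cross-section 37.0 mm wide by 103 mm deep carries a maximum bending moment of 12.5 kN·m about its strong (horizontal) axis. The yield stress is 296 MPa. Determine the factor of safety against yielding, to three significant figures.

n = 1.55

Section modulus S = bh²/6 = 37.0×103²/6 = 65420 mm³.
σ = M/S = 1.2500×10^7/65420 = 191.1 MPa.
n = 296/191.1 = 1.549.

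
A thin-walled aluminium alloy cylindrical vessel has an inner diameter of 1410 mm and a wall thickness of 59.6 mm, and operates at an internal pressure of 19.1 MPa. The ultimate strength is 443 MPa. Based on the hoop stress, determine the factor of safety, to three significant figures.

σ_h = pD/(2t) = 19.1×1410/(2×59.6) = 225.9 MPa.
n = 443/225.9 = 1.961.

n = 1.96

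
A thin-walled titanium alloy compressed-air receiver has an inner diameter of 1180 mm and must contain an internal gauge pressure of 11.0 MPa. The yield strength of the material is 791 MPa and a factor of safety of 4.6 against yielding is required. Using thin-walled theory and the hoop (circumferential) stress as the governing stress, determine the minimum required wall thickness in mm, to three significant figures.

t = 37.7 mm

σ_allow = 791/4.6 = 172.0 MPa.
Hoop stress σ_h = pD/(2t), so t = pD/(2σ_allow) = 11.0×1180/(2×172.0) = 37.74 mm.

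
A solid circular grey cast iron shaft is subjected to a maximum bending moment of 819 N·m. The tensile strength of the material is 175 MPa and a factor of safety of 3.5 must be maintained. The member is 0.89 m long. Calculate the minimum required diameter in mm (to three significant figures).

σ_allow = 175/3.5 = 50.00 MPa.
For a solid circular section σ = 32M/(πd³), so d³ = 32M/(π σ_allow) = 32×819000/(π×50.00) = 166800 mm³.
d = 55.05 mm.

d = 55.1 mm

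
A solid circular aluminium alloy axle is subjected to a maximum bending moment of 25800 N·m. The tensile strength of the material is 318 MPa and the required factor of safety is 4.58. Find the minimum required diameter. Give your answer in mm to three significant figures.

d = 156 mm

σ_allow = 318/4.58 = 69.43 MPa.
For a solid circular section σ = 32M/(πd³), so d³ = 32M/(π σ_allow) = 32×2.5800×10^7/(π×69.43) = 3.785×10^6 mm³.
d = 155.8 mm.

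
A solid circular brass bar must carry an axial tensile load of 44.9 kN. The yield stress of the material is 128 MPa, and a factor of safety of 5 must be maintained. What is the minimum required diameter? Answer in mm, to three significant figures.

d = 47.3 mm

Allowable stress σ_allow = 128/5 = 25.60 MPa.
Required area A = F/σ_allow = 44900/25.60 = 1754 mm².
A = πd²/4 → d = √(4A/π) = 47.26 mm.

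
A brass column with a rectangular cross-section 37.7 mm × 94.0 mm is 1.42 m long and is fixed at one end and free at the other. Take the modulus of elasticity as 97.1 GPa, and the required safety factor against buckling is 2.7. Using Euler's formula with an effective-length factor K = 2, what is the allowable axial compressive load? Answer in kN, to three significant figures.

P_allow = 18.5 kN

Buckling occurs about the weak axis: I_min = h·b³/12 = 94.0×37.7³/12 = 419700 mm⁴ (b = 37.7 mm is the smaller dimension).
Effective length L_e = KL = 2×1.42 m = 2840 mm.
Euler critical load P_cr = π²EI/L_e² = π²×97100×419700/2840² = 49870 N.
P_allow = P_cr/n = 49870/2.7 = 18470 N.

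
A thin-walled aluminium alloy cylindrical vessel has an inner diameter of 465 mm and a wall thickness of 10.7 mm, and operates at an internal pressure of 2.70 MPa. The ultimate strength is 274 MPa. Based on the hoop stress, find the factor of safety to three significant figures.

σ_h = pD/(2t) = 2.70×465/(2×10.7) = 58.67 MPa.
n = 274/58.67 = 4.670.

n = 4.67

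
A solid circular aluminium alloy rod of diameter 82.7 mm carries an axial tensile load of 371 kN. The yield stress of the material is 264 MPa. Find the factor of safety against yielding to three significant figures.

A = πd²/4 = 5372 mm².
σ = F/A = 371000/5372 = 69.07 MPa.
n = 264/69.07 = 3.822.

n = 3.82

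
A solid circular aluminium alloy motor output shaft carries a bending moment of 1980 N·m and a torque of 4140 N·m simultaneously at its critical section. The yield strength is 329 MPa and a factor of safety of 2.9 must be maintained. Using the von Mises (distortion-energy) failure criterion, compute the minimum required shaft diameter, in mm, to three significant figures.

σ_allow = σ_y/n = 329/2.9 = 113.4 MPa.
For a solid shaft σ_b = 32M/(πd³) and τ = 16T/(πd³), so the von Mises stress is σ' = (16/πd³)·√(4M²+3T²).
√(4M²+3T²) = √(4×(1.980×10^6)² + 3×(4.140×10^6)²) = 8.191×10^6 N·mm.
d³ = 16×8.191×10^6/(π×113.4) = 367700 mm³.
d = 71.64 mm.

d = 71.6 mm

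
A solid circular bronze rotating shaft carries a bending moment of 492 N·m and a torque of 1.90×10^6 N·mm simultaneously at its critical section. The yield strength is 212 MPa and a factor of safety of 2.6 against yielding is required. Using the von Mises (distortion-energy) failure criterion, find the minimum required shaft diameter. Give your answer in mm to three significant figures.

σ_allow = σ_y/n = 212/2.6 = 81.54 MPa.
For a solid shaft σ_b = 32M/(πd³) and τ = 16T/(πd³), so the von Mises stress is σ' = (16/πd³)·√(4M²+3T²).
√(4M²+3T²) = √(4×(492000)² + 3×(1.900×10^6)²) = 3.435×10^6 N·mm.
d³ = 16×3.435×10^6/(π×81.54) = 214500 mm³.
d = 59.86 mm.

d = 59.9 mm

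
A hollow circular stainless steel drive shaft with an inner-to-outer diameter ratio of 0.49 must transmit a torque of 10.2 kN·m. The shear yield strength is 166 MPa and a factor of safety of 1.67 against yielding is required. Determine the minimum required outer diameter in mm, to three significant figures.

τ_allow = 166/1.67 = 99.40 MPa.
For a hollow shaft τ = 16T/[πd_o³(1−k⁴)] with k = 0.49, so 1−k⁴ = 0.9424.
d_o³ = 16T/[π τ_allow (1−k⁴)] = 16×1.0200×10^7/(π×99.40×0.9424) = 554600 mm³.
d_o = 82.16 mm.

d_o = 82.2 mm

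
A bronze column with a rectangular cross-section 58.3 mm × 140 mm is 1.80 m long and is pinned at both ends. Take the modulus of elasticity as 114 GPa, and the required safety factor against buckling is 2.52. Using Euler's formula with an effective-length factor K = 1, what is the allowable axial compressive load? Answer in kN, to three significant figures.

Buckling occurs about the weak axis: I_min = h·b³/12 = 140×58.3³/12 = 2.312×10^6 mm⁴ (b = 58.3 mm is the smaller dimension).
Effective length L_e = KL = 1×1.80 m = 1800 mm.
Euler critical load P_cr = π²EI/L_e² = π²×114000×2.312×10^6/1800² = 802800 N.
P_allow = P_cr/n = 802800/2.52 = 318600 N.

P_allow = 319 kN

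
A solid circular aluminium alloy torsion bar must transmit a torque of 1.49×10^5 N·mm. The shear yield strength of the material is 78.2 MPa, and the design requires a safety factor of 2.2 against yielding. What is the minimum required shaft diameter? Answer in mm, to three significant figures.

Allowable shear stress τ_allow = 78.2/2.2 = 35.55 MPa.
For a solid shaft τ = 16T/(πd³), so d³ = 16T/(π τ_allow) = 16×149000/(π×35.55) = 21350 mm³.
d = (21350)^(1/3) = 27.74 mm.

d = 27.7 mm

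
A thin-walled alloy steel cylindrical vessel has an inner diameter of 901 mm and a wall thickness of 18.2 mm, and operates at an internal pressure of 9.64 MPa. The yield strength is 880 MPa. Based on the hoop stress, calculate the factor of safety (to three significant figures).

n = 3.69

σ_h = pD/(2t) = 9.64×901/(2×18.2) = 238.6 MPa.
n = 880/238.6 = 3.688.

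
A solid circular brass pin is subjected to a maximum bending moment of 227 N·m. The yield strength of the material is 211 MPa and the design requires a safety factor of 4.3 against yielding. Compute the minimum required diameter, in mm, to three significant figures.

d = 36.1 mm

σ_allow = 211/4.3 = 49.07 MPa.
For a solid circular section σ = 32M/(πd³), so d³ = 32M/(π σ_allow) = 32×227000/(π×49.07) = 47120 mm³.
d = 36.12 mm.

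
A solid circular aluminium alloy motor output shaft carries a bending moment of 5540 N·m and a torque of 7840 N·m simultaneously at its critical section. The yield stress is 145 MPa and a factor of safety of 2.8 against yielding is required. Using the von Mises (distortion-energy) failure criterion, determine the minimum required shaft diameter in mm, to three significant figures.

d = 120 mm

σ_allow = σ_y/n = 145/2.8 = 51.79 MPa.
For a solid shaft σ_b = 32M/(πd³) and τ = 16T/(πd³), so the von Mises stress is σ' = (16/πd³)·√(4M²+3T²).
√(4M²+3T²) = √(4×(5.540×10^6)² + 3×(7.840×10^6)²) = 1.753×10^7 N·mm.
d³ = 16×1.753×10^7/(π×51.79) = 1.724×10^6 mm³.
d = 119.9 mm.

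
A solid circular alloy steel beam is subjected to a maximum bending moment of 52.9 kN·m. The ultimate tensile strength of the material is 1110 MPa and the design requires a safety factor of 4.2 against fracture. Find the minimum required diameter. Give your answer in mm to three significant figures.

σ_allow = 1110/4.2 = 264.3 MPa.
For a solid circular section σ = 32M/(πd³), so d³ = 32M/(π σ_allow) = 32×5.2900×10^7/(π×264.3) = 2.039×10^6 mm³.
d = 126.8 mm.

d = 127 mm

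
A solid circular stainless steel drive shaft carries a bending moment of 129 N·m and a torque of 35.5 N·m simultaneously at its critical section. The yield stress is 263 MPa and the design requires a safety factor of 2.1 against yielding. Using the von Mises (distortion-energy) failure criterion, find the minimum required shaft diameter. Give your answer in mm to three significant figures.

d = 22.1 mm

σ_allow = σ_y/n = 263/2.1 = 125.2 MPa.
For a solid shaft σ_b = 32M/(πd³) and τ = 16T/(πd³), so the von Mises stress is σ' = (16/πd³)·√(4M²+3T²).
√(4M²+3T²) = √(4×(129000)² + 3×(35500)²) = 265200 N·mm.
d³ = 16×265200/(π×125.2) = 10790 mm³.
d = 22.09 mm.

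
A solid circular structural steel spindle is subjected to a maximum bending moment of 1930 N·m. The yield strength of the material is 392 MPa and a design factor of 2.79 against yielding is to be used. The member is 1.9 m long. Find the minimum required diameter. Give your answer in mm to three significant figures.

d = 51.9 mm

σ_allow = 392/2.79 = 140.5 MPa.
For a solid circular section σ = 32M/(πd³), so d³ = 32M/(π σ_allow) = 32×1930000/(π×140.5) = 139900 mm³.
d = 51.91 mm.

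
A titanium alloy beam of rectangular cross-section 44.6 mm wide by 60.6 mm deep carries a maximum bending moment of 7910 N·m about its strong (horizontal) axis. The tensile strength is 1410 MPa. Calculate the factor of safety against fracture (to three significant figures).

Section modulus S = bh²/6 = 44.6×60.6²/6 = 27300 mm³.
σ = M/S = 7910000/27300 = 289.8 MPa.
n = 1410/289.8 = 4.866.

n = 4.87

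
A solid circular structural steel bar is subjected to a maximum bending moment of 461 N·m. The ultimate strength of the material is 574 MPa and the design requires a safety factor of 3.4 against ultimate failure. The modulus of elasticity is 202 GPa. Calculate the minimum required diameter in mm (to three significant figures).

d = 30.3 mm

σ_allow = 574/3.4 = 168.8 MPa.
For a solid circular section σ = 32M/(πd³), so d³ = 32M/(π σ_allow) = 32×461000/(π×168.8) = 27810 mm³.
d = 30.30 mm.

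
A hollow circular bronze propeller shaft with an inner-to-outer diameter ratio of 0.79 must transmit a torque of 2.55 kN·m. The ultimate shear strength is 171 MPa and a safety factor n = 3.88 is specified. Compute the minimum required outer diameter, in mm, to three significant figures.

τ_allow = 171/3.88 = 44.07 MPa.
For a hollow shaft τ = 16T/[πd_o³(1−k⁴)] with k = 0.79, so 1−k⁴ = 0.6105.
d_o³ = 16T/[π τ_allow (1−k⁴)] = 16×2550000/(π×44.07×0.6105) = 482700 mm³.
d_o = 78.44 mm.

d_o = 78.4 mm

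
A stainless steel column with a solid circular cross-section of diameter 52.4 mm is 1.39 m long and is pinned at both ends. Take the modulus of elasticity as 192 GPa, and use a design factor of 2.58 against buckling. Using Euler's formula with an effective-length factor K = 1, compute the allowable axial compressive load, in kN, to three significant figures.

I = πd⁴/64 = π×52.4⁴/64 = 370100 mm⁴.
Effective length L_e = KL = 1×1.39 m = 1390 mm.
Euler critical load P_cr = π²EI/L_e² = π²×192000×370100/1390² = 363000 N.
P_allow = P_cr/n = 363000/2.58 = 140700 N.

P_allow = 141 kN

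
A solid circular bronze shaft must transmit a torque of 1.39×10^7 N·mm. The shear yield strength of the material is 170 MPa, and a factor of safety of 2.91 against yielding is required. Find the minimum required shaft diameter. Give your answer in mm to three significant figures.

Allowable shear stress τ_allow = 170/2.91 = 58.42 MPa.
For a solid shaft τ = 16T/(πd³), so d³ = 16T/(π τ_allow) = 16×1.3900×10^7/(π×58.42) = 1.212×10^6 mm³.
d = (1.212×10^6)^(1/3) = 106.6 mm.

d = 107 mm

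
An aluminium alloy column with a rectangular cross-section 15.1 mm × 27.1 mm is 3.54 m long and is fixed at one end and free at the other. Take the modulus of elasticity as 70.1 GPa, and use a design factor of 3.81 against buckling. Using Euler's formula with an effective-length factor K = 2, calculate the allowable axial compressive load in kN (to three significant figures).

P_allow = 0.0282 kN

Buckling occurs about the weak axis: I_min = h·b³/12 = 27.1×15.1³/12 = 7775 mm⁴ (b = 15.1 mm is the smaller dimension).
Effective length L_e = KL = 2×3.54 m = 7080 mm.
Euler critical load P_cr = π²EI/L_e² = π²×70100×7775/7080² = 107.3 N.
P_allow = P_cr/n = 107.3/3.81 = 28.17 N.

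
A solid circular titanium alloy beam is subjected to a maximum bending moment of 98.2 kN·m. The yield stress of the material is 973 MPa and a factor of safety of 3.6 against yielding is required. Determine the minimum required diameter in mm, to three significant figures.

d = 155 mm

σ_allow = 973/3.6 = 270.3 MPa.
For a solid circular section σ = 32M/(πd³), so d³ = 32M/(π σ_allow) = 32×9.8200×10^7/(π×270.3) = 3.701×10^6 mm³.
d = 154.7 mm.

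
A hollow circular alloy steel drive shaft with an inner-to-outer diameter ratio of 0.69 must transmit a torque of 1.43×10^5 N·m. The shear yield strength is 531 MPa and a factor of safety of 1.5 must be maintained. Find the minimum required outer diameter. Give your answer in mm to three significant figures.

τ_allow = 531/1.5 = 354.0 MPa.
For a hollow shaft τ = 16T/[πd_o³(1−k⁴)] with k = 0.69, so 1−k⁴ = 0.7733.
d_o³ = 16T/[π τ_allow (1−k⁴)] = 16×1.4300×10^8/(π×354.0×0.7733) = 2.660×10^6 mm³.
d_o = 138.6 mm.

d_o = 139 mm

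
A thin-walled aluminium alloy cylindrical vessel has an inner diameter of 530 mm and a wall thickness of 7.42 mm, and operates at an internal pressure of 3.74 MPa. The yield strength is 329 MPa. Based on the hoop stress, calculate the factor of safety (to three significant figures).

σ_h = pD/(2t) = 3.74×530/(2×7.42) = 133.6 MPa.
n = 329/133.6 = 2.463.

n = 2.46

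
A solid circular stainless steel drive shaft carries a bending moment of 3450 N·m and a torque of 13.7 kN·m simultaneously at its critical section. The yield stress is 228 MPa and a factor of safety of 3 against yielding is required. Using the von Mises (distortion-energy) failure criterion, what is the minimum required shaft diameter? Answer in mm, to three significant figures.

σ_allow = σ_y/n = 228/3 = 76.00 MPa.
For a solid shaft σ_b = 32M/(πd³) and τ = 16T/(πd³), so the von Mises stress is σ' = (16/πd³)·√(4M²+3T²).
√(4M²+3T²) = √(4×(3.450×10^6)² + 3×(1.370×10^7)²) = 2.471×10^7 N·mm.
d³ = 16×2.471×10^7/(π×76.00) = 1.656×10^6 mm³.
d = 118.3 mm.

d = 118 mm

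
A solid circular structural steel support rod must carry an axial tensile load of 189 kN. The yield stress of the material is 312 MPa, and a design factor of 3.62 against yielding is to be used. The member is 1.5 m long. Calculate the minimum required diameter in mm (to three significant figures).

Allowable stress σ_allow = 312/3.62 = 86.19 MPa.
Required area A = F/σ_allow = 189000/86.19 = 2193 mm².
A = πd²/4 → d = √(4A/π) = 52.84 mm.

d = 52.8 mm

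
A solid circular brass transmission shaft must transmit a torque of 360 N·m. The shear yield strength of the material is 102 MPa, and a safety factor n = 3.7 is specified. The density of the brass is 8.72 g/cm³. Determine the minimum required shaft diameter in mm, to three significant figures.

Allowable shear stress τ_allow = 102/3.7 = 27.57 MPa.
For a solid shaft τ = 16T/(πd³), so d³ = 16T/(π τ_allow) = 16×360000/(π×27.57) = 66510 mm³.
d = (66510)^(1/3) = 40.52 mm.

d = 40.5 mm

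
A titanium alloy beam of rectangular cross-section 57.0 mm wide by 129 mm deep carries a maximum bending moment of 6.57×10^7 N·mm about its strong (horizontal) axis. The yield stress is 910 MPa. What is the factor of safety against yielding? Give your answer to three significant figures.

Section modulus S = bh²/6 = 57.0×129²/6 = 158100 mm³.
σ = M/S = 6.5700×10^7/158100 = 415.6 MPa.
n = 910/415.6 = 2.190.

n = 2.19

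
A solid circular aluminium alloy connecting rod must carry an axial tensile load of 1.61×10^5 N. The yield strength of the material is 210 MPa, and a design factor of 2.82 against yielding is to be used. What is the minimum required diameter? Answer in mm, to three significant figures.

d = 52.5 mm

Allowable stress σ_allow = 210/2.82 = 74.47 MPa.
Required area A = F/σ_allow = 161000/74.47 = 2162 mm².
A = πd²/4 → d = √(4A/π) = 52.47 mm.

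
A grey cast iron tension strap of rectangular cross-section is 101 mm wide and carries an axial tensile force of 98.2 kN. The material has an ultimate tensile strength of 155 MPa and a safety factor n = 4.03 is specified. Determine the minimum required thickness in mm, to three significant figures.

σ_allow = 155/4.03 = 38.46 MPa.
Required area A = F/σ_allow = 98200/38.46 = 2553 mm².
t = A/w = 2553/101 = 25.28 mm.

t = 25.3 mm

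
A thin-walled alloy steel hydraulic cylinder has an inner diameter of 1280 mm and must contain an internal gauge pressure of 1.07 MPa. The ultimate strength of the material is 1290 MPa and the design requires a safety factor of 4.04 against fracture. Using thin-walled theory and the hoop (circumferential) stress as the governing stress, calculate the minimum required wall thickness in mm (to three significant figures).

σ_allow = 1290/4.04 = 319.3 MPa.
Hoop stress σ_h = pD/(2t), so t = pD/(2σ_allow) = 1.07×1280/(2×319.3) = 2.145 mm.

t = 2.14 mm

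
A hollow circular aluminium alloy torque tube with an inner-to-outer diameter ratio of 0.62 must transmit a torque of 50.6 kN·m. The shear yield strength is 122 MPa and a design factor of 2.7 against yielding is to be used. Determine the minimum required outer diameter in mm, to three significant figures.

d_o = 188 mm

τ_allow = 122/2.7 = 45.19 MPa.
For a hollow shaft τ = 16T/[πd_o³(1−k⁴)] with k = 0.62, so 1−k⁴ = 0.8522.
d_o³ = 16T/[π τ_allow (1−k⁴)] = 16×5.0600×10^7/(π×45.19×0.8522) = 6.692×10^6 mm³.
d_o = 188.4 mm.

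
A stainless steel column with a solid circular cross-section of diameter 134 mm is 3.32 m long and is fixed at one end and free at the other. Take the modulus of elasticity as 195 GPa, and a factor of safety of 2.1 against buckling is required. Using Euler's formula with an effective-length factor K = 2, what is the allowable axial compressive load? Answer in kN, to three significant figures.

I = πd⁴/64 = π×134⁴/64 = 1.583×10^7 mm⁴.
Effective length L_e = KL = 2×3.32 m = 6640 mm.
Euler critical load P_cr = π²EI/L_e² = π²×195000×1.583×10^7/6640² = 690900 N.
P_allow = P_cr/n = 690900/2.1 = 329000 N.

P_allow = 329 kN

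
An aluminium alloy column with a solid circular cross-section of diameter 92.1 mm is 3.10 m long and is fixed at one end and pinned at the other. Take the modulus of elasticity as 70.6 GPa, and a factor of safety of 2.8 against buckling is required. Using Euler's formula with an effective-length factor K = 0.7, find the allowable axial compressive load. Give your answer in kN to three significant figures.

I = πd⁴/64 = π×92.1⁴/64 = 3.532×10^6 mm⁴.
Effective length L_e = KL = 0.7×3.10 m = 2170 mm.
Euler critical load P_cr = π²EI/L_e² = π²×70600×3.532×10^6/2170² = 522600 N.
P_allow = P_cr/n = 522600/2.8 = 186700 N.

P_allow = 187 kN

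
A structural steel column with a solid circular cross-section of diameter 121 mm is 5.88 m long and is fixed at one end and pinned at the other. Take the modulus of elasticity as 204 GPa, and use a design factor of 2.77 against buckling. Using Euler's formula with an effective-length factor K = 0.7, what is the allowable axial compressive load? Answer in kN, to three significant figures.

P_allow = 451 kN

I = πd⁴/64 = π×121⁴/64 = 1.052×10^7 mm⁴.
Effective length L_e = KL = 0.7×5.88 m = 4116 mm.
Euler critical load P_cr = π²EI/L_e² = π²×204000×1.052×10^7/4116² = 1.251×10^6 N.
P_allow = P_cr/n = 1.251×10^6/2.77 = 451500 N.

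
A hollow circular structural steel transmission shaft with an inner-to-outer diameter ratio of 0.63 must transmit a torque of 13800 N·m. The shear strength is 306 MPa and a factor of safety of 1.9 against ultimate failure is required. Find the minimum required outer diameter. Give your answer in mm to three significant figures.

τ_allow = 306/1.9 = 161.1 MPa.
For a hollow shaft τ = 16T/[πd_o³(1−k⁴)] with k = 0.63, so 1−k⁴ = 0.8425.
d_o³ = 16T/[π τ_allow (1−k⁴)] = 16×1.3800×10^7/(π×161.1×0.8425) = 518000 mm³.
d_o = 80.31 mm.

d_o = 80.3 mm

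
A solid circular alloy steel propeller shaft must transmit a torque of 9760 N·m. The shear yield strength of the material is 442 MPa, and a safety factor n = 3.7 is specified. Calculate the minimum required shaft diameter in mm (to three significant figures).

Allowable shear stress τ_allow = 442/3.7 = 119.5 MPa.
For a solid shaft τ = 16T/(πd³), so d³ = 16T/(π τ_allow) = 16×9760000/(π×119.5) = 416100 mm³.
d = (416100)^(1/3) = 74.66 mm.

d = 74.7 mm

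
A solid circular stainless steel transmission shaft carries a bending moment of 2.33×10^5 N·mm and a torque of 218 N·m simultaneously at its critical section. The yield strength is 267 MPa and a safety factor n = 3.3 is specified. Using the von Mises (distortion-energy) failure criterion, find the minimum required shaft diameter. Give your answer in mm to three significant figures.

σ_allow = σ_y/n = 267/3.3 = 80.91 MPa.
For a solid shaft σ_b = 32M/(πd³) and τ = 16T/(πd³), so the von Mises stress is σ' = (16/πd³)·√(4M²+3T²).
√(4M²+3T²) = √(4×(233000)² + 3×(218000)²) = 599800 N·mm.
d³ = 16×599800/(π×80.91) = 37750 mm³.
d = 33.55 mm.

d = 33.5 mm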